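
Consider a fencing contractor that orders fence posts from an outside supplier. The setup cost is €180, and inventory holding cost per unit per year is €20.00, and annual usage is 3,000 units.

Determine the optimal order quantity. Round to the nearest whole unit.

232 units

Q* = √(2·D·S / H) = √(2·3,000·180 / 20) = √54,000.0 ≈ 232.38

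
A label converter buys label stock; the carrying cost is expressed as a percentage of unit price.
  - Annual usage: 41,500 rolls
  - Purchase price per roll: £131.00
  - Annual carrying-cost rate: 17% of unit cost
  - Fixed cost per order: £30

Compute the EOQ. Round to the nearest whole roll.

Carrying cost H = £131 × 17% = £22.2700/roll/yr
2DS/H = 2·41,500·30/22.27 = 111,809.61
EOQ = √111,809.61 ≈ 334.38

334 rolls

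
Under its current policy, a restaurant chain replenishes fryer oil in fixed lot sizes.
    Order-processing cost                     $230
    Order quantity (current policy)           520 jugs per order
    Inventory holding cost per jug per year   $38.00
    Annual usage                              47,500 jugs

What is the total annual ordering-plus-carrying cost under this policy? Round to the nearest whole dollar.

$30,890

Annual ordering cost = (D/Q)·S = (47,500/520) × 230 = $21,009.62
Annual holding cost  = (Q/2)·H = (520/2) × 38 = $9,880.00
Total = $21,009.62 + $9,880.00 = $30,889.62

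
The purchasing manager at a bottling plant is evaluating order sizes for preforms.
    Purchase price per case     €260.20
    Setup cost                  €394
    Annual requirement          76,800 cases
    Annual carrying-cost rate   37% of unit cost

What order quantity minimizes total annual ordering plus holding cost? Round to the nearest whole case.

793 cases

Carrying cost H = €260.2 × 37% = €96.2740/case/yr
Q* = √(2·D·S / H) = √(2·76,800·394 / 96.274) = √628,605.9 ≈ 792.85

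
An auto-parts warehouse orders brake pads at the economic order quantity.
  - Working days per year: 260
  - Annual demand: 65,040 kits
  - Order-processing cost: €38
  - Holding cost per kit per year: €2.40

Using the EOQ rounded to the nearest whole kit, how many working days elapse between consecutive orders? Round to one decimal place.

5.7 days

Q* = √(2·D·S / H) = √(2·65,040·38 / 2.4) = √2,059,600.0 ≈ 1,435.13 → Q = 1,435 kits
Cycle time = (working days × Q)/D = (260 × 1,435) / 65,040 = 5.736 days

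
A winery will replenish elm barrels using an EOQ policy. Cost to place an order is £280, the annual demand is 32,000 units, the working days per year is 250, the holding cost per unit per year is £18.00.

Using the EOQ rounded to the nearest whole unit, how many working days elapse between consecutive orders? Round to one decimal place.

7.8 days

2DS/H = 2·32,000·280/18 = 995,555.56
EOQ = √995,555.56 ≈ 997.78 → Q = 998 units
T = Q/D × 250 days = 998/32,000 × 250 = 7.797 days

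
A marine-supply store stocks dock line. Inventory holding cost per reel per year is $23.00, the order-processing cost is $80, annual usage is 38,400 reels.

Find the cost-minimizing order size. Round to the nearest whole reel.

517 reels

2DS/H = 2·38,400·80/23 = 267,130.43
EOQ = √267,130.43 ≈ 516.85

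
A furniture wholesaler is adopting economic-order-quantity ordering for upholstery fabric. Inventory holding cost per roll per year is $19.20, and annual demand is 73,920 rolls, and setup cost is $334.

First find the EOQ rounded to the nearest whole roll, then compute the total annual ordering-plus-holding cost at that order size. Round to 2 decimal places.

$30,790.72

2DS/H = 2·73,920·334/19.2 = 2,571,800.00
EOQ = √2,571,800.00 ≈ 1,603.68 → Q = 1,604 rolls
Ordering: D/Q × S = 73,920/1,604 × $334 = $15,392.32
Holding:  Q/2 × H = 1,604/2 × $19.2 = $15,398.40
Total = $15,392.32 + $15,398.40 = $30,790.72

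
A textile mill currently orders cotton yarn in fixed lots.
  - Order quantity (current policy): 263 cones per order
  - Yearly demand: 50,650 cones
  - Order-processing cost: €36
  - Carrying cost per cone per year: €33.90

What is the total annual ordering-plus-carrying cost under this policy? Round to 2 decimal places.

Orders/yr = 50,650/263 = 192.586; ordering cost = 192.586 × €36 = €6,933.08
Average inventory = 263/2 = 131.5; holding cost = 131.5 × €33.9 = €4,457.85
Total = €6,933.08 + €4,457.85 = €11,390.93

€11,390.93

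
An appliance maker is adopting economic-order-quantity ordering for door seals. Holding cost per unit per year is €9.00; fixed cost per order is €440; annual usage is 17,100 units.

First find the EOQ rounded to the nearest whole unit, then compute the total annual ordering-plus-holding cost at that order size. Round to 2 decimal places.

2DS/H = 2·17,100·440/9 = 1,672,000.00
EOQ = √1,672,000.00 ≈ 1,293.06 → Q = 1,293 units
Orders/yr = 17,100/1,293 = 13.225; ordering cost = 13.225 × €440 = €5,819.03
Average inventory = 1,293/2 = 646.5; holding cost = 646.5 × €9 = €5,818.50
Total = €5,819.03 + €5,818.50 = €11,637.53

€11,637.53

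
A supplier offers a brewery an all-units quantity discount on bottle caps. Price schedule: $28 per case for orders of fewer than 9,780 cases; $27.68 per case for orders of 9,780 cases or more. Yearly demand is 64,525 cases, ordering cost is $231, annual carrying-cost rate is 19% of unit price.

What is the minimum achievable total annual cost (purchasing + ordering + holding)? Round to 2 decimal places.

$1,813,293.54

H₁ = 19%×$28 = $5.3200;  H₂ = 19%×$27.68 = $5.2592
EOQ₁ = √(2×64,525×231/5.3200) = 2,367.17  (< 9,780, feasible at tier 1)
EOQ₂ = √(2×64,525×231/5.2592) = 2,380.81  (< 9,780 → use Q = 9,780 at tier-2 price)
TC(tier 1 (EOQ₁), Q≈2,367.2) = $1,819,293.34
TC(tier 2, Q≈9,780.0) = $1,813,293.54
Minimum at tier 2: $1,813,293.54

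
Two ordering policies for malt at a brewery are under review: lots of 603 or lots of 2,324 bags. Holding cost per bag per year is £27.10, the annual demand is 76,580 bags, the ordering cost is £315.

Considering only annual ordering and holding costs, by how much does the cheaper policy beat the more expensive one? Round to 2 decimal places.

Annual cost at Q: ordering D·S/Q plus holding Q·H/2.
TC(603) = (76,580/603)×315 + (603/2)×27.1 = £48,175.13
TC(2,324) = (76,580/2,324)×315 + (2,324/2)×27.1 = £41,870.02
Cheaper: Q = 2,324.  Difference = £6,305.11

£6,305.11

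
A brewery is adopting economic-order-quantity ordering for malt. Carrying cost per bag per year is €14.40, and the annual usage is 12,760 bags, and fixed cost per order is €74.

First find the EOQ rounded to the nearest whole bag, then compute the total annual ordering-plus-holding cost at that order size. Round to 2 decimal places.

€5,214.80

2DS/H = 2·12,760·74/14.4 = 131,144.44
EOQ = √131,144.44 ≈ 362.14 → Q = 362 bags
Annual ordering cost = (D/Q)·S = (12,760/362) × 74 = €2,608.40
Annual holding cost  = (Q/2)·H = (362/2) × 14.4 = €2,606.40
Total = €2,608.40 + €2,606.40 = €5,214.80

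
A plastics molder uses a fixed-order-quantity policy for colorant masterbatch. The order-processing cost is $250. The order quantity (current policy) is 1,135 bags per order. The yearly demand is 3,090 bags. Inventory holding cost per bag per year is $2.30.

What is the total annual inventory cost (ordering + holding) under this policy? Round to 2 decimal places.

$1,985.87

Orders/yr = 3,090/1,135 = 2.722; ordering cost = 2.722 × $250 = $680.62
Average inventory = 1,135/2 = 567.5; holding cost = 567.5 × $2.3 = $1,305.25
Total = $680.62 + $1,305.25 = $1,985.87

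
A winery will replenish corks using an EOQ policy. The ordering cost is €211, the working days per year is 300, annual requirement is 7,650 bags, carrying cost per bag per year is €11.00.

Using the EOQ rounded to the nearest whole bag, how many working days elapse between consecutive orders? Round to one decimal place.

Optimal lot size Q* = (2 × 7,650 × €211 / €11)^½ ≈ 541.74 → Q = 542 bags
T = Q/D × 300 days = 542/7,650 × 300 = 21.255 days

21.3 days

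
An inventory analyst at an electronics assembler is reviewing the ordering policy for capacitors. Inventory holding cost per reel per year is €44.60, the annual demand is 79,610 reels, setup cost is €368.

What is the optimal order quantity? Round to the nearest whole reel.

EOQ = √(2DS/H) = √(2 × 79,610 × 368 / 44.6)
    = √(1,313,743.50) ≈ 1,146.19

1,146 reels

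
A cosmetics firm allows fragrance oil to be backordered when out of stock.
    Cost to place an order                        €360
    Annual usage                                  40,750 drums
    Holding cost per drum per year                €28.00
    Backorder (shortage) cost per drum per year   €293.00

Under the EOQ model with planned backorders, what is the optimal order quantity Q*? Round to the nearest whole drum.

1,071 drums

Q* = √(2DS/H) · √((H + b)/b)
   = √(2 × 40,750 × 360 / 28) · √((28 + 293) / 293)
   = 1,023.649 × 1.0467 ≈ 1,071.44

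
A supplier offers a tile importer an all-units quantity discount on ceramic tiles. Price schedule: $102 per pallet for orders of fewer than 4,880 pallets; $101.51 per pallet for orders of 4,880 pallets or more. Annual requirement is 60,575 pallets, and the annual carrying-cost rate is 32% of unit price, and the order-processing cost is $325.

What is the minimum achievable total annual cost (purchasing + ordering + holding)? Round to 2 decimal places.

H₁ = 32%×$102 = $32.6400;  H₂ = 32%×$101.51 = $32.4832
EOQ₁ = √(2×60,575×325/32.6400) = 1,098.32  (< 4,880, feasible at tier 1)
EOQ₂ = √(2×60,575×325/32.4832) = 1,100.97  (< 4,880 → use Q = 4,880 at tier-2 price)
TC(tier 1 (EOQ₁), Q≈1,098.3) = $6,214,499.12
TC(tier 2, Q≈4,880.0) = $6,232,261.45
Minimum at tier 1 (EOQ₁): $6,214,499.12

$6,214,499.12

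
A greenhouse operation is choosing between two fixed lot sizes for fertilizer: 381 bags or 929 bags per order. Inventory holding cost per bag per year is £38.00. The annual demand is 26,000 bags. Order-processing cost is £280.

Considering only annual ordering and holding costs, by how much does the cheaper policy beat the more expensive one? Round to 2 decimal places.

£859.23

For each Q, cost = (D/Q)·S + (Q/2)·H.
TC(381) = (26,000/381)×280 + (381/2)×38 = £26,346.61
TC(929) = (26,000/929)×280 + (929/2)×38 = £25,487.38
|ΔTC| = |£26,346.61 − £25,487.38| = £859.23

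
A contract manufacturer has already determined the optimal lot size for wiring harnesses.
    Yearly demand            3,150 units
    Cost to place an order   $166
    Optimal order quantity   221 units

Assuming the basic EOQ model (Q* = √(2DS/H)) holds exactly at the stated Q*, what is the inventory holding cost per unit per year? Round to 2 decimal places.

From Q* = √(2DS/H) ⇒ Q*² = 2DS/H.
H = 2DS / Q² = 2 × 3,150 × 166 / 221² = 21.4123

$21.41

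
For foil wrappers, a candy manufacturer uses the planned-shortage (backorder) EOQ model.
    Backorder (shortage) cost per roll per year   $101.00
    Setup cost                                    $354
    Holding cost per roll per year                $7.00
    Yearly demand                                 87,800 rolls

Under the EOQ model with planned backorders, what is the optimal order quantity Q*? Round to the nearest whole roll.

Q* = √(2DS/H) · √((H + b)/b)
   = √(2 × 87,800 × 354 / 7) · √((7 + 101) / 101)
   = 2,979.990 × 1.0341 ≈ 3,081.53

3,082 rolls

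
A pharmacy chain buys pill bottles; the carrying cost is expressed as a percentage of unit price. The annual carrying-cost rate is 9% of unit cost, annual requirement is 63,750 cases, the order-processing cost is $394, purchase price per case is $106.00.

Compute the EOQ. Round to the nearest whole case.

Holding cost per case per year: H = 9% × $106 = $9.5400
Optimal lot size Q* = (2 × 63,750 × $394 / $9.54)^½ ≈ 2,294.72

2,295 cases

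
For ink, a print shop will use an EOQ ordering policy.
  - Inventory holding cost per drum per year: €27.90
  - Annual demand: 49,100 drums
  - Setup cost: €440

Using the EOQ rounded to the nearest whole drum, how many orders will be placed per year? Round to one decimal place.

EOQ = √(2DS/H) = √(2 × 49,100 × 440 / 27.9)
    = √(1,548,673.84) ≈ 1,244.46 → Q = 1,244
Orders per year = D/Q = 49,100 / 1,244 = 39.469

39.5 orders per year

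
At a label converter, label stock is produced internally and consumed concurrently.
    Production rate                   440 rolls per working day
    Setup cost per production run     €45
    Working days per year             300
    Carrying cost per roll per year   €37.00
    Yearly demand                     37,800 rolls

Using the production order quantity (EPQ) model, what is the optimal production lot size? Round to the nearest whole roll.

359 rolls

Daily demand d = 37,800/300 = 126.000; p = 440; 1 − d/p = 0.71364
EPQ = √(2DS / (H(1 − d/p)))
    = √(2 × 37,800 × 45 / (37 × 0.71364)) ≈ 358.94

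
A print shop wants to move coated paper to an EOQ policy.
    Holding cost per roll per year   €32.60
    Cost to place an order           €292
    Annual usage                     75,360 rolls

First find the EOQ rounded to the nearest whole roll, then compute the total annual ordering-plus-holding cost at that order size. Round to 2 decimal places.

€37,877.88

EOQ = √(2DS/H) = √(2 × 75,360 × 292 / 32.6)
    = √(1,350,007.36) ≈ 1,161.90 → Q = 1,162 rolls
Annual ordering cost = (D/Q)·S = (75,360/1,162) × 292 = €18,937.28
Annual holding cost  = (Q/2)·H = (1,162/2) × 32.6 = €18,940.60
Total = €18,937.28 + €18,940.60 = €37,877.88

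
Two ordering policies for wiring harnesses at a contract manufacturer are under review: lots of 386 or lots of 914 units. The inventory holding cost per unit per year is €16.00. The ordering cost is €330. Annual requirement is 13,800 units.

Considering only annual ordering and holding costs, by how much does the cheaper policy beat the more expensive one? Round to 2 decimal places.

For each Q, cost = (D/Q)·S + (Q/2)·H.
TC(386) = (13,800/386)×330 + (386/2)×16 = €14,885.93
TC(914) = (13,800/914)×330 + (914/2)×16 = €12,294.49
Lots of 914 are cheaper by €2,591.43.

€2,591.43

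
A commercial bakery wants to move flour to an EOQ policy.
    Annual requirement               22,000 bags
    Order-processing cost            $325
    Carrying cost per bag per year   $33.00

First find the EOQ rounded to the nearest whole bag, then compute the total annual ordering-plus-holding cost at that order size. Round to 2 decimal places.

$21,723.26

Q* = √(2·D·S / H) = √(2·22,000·325 / 33) = √433,333.3 ≈ 658.28 → Q = 658 bags
Orders/yr = 22,000/658 = 33.435; ordering cost = 33.435 × $325 = $10,866.26
Average inventory = 658/2 = 329; holding cost = 329 × $33 = $10,857.00
Total = $10,866.26 + $10,857.00 = $21,723.26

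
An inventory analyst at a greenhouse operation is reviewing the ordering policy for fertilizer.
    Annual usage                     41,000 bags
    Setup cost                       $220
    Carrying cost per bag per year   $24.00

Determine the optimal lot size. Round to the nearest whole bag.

EOQ = √(2DS/H) = √(2 × 41,000 × 220 / 24)
    = √(751,666.67) ≈ 866.99

867 bags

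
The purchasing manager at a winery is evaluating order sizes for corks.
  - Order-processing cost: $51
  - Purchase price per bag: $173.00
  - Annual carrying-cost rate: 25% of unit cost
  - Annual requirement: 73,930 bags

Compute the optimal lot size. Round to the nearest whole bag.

H = i·C = 0.25 × $173 = $43.2500 per bag-year
EOQ = √(2DS/H) = √(2 × 73,930 × 51 / 43.25)
    = √(174,355.14) ≈ 417.56

418 bags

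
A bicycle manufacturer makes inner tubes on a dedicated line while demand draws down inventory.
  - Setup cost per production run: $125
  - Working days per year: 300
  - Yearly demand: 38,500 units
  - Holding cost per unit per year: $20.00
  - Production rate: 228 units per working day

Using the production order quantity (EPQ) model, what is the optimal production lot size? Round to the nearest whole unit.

1,049 units

d = 38,500/300 = 128.3333 units/day;  effective holding cost H(1 − d/p) = 20·(1 − 128.3333/228) = 8.74269
Q* = √(2DS / H_eff) = √(2·38,500·125 / 8.74269) ≈ 1,049.25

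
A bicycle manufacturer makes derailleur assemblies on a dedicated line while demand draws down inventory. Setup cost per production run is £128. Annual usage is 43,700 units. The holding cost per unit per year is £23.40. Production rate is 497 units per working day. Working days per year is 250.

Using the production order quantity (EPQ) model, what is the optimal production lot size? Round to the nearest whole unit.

Daily demand d = 43,700/250 = 174.800; p = 497; 1 − d/p = 0.64829
EPQ = √(2DS / (H(1 − d/p)))
    = √(2 × 43,700 × 128 / (23.4 × 0.64829)) ≈ 858.75

859 units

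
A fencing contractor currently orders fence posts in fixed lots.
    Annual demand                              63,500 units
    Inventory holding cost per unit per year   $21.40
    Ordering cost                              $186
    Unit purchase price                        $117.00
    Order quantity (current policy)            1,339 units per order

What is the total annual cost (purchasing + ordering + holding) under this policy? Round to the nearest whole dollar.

$7,452,648

Annual ordering cost = (D/Q)·S = (63,500/1,339) × 186 = $8,820.76
Annual holding cost  = (Q/2)·H = (1,339/2) × 21.4 = $14,327.30
Purchase cost = D·C = 63,500 × 117 = $7,429,500.00
Total = $8,820.76 + $14,327.30 + $7,429,500.00 = $7,452,648.06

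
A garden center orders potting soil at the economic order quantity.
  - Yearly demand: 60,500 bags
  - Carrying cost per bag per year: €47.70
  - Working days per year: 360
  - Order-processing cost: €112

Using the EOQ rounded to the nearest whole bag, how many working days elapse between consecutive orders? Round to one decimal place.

3.2 days

2DS/H = 2·60,500·112/47.7 = 284,109.01
EOQ = √284,109.01 ≈ 533.02 → Q = 533 bags
Cycle time = (working days × Q)/D = (360 × 533) / 60,500 = 3.172 days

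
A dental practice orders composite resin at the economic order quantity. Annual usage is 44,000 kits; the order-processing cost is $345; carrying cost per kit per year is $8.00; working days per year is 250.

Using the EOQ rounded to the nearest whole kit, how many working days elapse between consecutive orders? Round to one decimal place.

EOQ = √(2DS/H) = √(2 × 44,000 × 345 / 8)
    = √(3,795,000.00) ≈ 1,948.08 → Q = 1,948 kits
Days between orders = 250 / (D/Q) = 250 / 22.587 ≈ 11.068

11.1 days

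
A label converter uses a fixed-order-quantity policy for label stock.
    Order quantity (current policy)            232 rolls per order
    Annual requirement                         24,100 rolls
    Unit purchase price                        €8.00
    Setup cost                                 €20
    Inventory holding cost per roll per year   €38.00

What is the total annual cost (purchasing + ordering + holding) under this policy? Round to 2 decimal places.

Orders/yr = 24,100/232 = 103.879; ordering cost = 103.879 × €20 = €2,077.59
Average inventory = 232/2 = 116; holding cost = 116 × €38 = €4,408.00
Purchase cost = D·C = 24,100 × 8 = €192,800.00
Total = €2,077.59 + €4,408.00 + €192,800.00 = €199,285.59

€199,285.59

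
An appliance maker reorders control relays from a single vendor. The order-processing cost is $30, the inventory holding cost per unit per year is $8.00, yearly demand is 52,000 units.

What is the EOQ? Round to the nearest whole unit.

624 units

2DS/H = 2·52,000·30/8 = 390,000.00
EOQ = √390,000.00 ≈ 624.50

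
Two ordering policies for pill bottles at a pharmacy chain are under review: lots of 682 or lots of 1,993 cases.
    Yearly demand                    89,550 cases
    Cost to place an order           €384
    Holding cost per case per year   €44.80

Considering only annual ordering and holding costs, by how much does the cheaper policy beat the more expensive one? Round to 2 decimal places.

For each Q, cost = (D/Q)·S + (Q/2)·H.
TC(682) = (89,550/682)×384 + (682/2)×44.8 = €65,697.91
TC(1,993) = (89,550/1,993)×384 + (1,993/2)×44.8 = €61,897.19
Lots of 1,993 are cheaper by €3,800.73.

€3,800.73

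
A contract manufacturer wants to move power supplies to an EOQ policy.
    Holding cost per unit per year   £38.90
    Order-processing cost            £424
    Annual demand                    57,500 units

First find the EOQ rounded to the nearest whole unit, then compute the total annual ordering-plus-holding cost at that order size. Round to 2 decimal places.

£43,551.86

Q* = √(2·D·S / H) = √(2·57,500·424 / 38.9) = √1,253,470.4 ≈ 1,119.58 → Q = 1,120 units
Annual ordering cost = (D/Q)·S = (57,500/1,120) × 424 = £21,767.86
Annual holding cost  = (Q/2)·H = (1,120/2) × 38.9 = £21,784.00
Total = £21,767.86 + £21,784.00 = £43,551.86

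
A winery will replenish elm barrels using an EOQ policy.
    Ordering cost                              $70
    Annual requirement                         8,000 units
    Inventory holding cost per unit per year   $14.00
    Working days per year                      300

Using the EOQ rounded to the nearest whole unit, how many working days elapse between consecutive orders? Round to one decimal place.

Optimal lot size Q* = (2 × 8,000 × $70 / $14)^½ ≈ 282.84 → Q = 283 units
T = Q/D × 300 days = 283/8,000 × 300 = 10.613 days

10.6 days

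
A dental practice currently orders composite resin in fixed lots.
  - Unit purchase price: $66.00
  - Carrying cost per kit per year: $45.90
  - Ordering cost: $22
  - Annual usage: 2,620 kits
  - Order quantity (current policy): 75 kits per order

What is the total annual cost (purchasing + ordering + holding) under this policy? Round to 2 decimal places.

$175,409.78

Orders/yr = 2,620/75 = 34.933; ordering cost = 34.933 × $22 = $768.53
Average inventory = 75/2 = 37.5; holding cost = 37.5 × $45.9 = $1,721.25
Purchase cost = D·C = 2,620 × 66 = $172,920.00
Total = $768.53 + $1,721.25 + $172,920.00 = $175,409.78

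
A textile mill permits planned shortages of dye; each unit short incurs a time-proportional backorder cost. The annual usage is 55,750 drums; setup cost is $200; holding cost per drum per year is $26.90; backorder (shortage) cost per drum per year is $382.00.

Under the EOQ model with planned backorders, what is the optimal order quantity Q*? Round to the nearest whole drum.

942 drums

Q* = √(2DS/H) · √((H + b)/b)
   = √(2 × 55,750 × 200 / 26.9) · √((26.9 + 382) / 382)
   = 910.492 × 1.0346 ≈ 942.00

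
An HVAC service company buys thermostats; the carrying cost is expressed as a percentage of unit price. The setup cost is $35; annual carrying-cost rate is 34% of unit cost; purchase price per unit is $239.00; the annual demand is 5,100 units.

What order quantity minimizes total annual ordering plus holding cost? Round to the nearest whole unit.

66 units

Holding cost per unit per year: H = 34% × $239 = $81.2600
EOQ = √(2DS/H) = √(2 × 5,100 × 35 / 81.26)
    = √(4,393.31) ≈ 66.28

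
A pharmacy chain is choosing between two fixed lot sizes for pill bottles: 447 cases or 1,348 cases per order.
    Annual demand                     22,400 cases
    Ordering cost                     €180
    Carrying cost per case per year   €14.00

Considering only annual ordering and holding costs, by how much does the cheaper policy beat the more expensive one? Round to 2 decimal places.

For each Q, cost = (D/Q)·S + (Q/2)·H.
TC(447) = (22,400/447)×180 + (447/2)×14 = €12,149.13
TC(1,348) = (22,400/1,348)×180 + (1,348/2)×14 = €12,427.10
Cheaper: Q = 447.  Difference = €277.96

€277.96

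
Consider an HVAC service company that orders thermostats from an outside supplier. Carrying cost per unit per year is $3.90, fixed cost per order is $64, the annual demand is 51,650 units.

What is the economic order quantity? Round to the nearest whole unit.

1,302 units

Q* = √(2·D·S / H) = √(2·51,650·64 / 3.9) = √1,695,179.5 ≈ 1,301.99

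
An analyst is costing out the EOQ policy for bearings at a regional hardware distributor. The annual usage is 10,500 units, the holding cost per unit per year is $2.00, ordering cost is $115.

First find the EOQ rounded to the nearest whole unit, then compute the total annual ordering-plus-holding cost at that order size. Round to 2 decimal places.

$2,197.73

EOQ = √(2DS/H) = √(2 × 10,500 × 115 / 2)
    = √(1,207,500.00) ≈ 1,098.86 → Q = 1,099 units
Orders/yr = 10,500/1,099 = 9.554; ordering cost = 9.554 × $115 = $1,098.73
Average inventory = 1,099/2 = 549.5; holding cost = 549.5 × $2 = $1,099.00
Total = $1,098.73 + $1,099.00 = $2,197.73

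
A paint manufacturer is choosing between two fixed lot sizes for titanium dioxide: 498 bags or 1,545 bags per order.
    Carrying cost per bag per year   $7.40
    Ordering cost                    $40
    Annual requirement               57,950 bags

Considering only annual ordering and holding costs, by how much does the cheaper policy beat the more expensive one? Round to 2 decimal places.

$719.61

For each Q, cost = (D/Q)·S + (Q/2)·H.
TC(498) = (57,950/498)×40 + (498/2)×7.4 = $6,497.22
TC(1,545) = (57,950/1,545)×40 + (1,545/2)×7.4 = $7,216.82
Lots of 498 are cheaper by $719.61.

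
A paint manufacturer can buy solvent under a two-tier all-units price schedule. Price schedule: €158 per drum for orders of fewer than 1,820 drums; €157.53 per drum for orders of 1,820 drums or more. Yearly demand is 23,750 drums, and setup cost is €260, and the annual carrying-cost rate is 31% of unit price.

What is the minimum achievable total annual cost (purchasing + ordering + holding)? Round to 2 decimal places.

H₁ = 31%×€158 = €48.9800;  H₂ = 31%×€157.53 = €48.8343
EOQ₁ = √(2×23,750×260/48.9800) = 502.14  (< 1,820, feasible at tier 1)
EOQ₂ = √(2×23,750×260/48.8343) = 502.89  (< 1,820 → use Q = 1,820 at tier-2 price)
TC(tier 1 (EOQ₁), Q≈502.1) = €3,777,094.78
TC(tier 2, Q≈1,820.0) = €3,789,169.57
Minimum at tier 1 (EOQ₁): €3,777,094.78

€3,777,094.78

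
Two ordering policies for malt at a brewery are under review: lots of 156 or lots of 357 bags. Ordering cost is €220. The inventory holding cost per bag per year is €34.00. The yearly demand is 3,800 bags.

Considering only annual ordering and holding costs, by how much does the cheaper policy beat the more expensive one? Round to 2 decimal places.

Annual cost at Q: ordering D·S/Q plus holding Q·H/2.
TC(156) = (3,800/156)×220 + (156/2)×34 = €8,010.97
TC(357) = (3,800/357)×220 + (357/2)×34 = €8,410.74
|ΔTC| = |€8,010.97 − €8,410.74| = €399.76

€399.76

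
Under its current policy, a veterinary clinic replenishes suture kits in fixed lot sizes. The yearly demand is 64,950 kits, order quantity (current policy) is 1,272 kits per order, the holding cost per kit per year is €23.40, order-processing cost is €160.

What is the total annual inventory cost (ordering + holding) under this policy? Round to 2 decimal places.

€23,052.21

Annual ordering cost = (D/Q)·S = (64,950/1,272) × 160 = €8,169.81
Annual holding cost  = (Q/2)·H = (1,272/2) × 23.4 = €14,882.40
Total = €8,169.81 + €14,882.40 = €23,052.21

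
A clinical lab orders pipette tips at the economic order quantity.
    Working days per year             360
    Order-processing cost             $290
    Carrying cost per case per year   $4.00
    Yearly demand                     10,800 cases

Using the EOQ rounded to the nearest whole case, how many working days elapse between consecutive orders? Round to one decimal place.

41.7 days

Optimal lot size Q* = (2 × 10,800 × $290 / $4)^½ ≈ 1,251.40 → Q = 1,251 cases
T = Q/D × 360 days = 1,251/10,800 × 360 = 41.700 days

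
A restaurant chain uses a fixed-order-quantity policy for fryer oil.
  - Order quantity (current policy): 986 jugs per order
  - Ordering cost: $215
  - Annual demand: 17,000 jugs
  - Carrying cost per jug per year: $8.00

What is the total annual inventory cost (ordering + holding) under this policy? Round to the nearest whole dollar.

$7,651

Ordering: D/Q × S = 17,000/986 × $215 = $3,706.90
Holding:  Q/2 × H = 986/2 × $8 = $3,944.00
Total = $3,706.90 + $3,944.00 = $7,650.90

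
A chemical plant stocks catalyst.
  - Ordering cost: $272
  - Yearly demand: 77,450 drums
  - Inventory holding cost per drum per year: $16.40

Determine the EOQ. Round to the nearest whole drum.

2DS/H = 2·77,450·272/16.4 = 2,569,073.17
EOQ = √2,569,073.17 ≈ 1,602.83

1,603 drums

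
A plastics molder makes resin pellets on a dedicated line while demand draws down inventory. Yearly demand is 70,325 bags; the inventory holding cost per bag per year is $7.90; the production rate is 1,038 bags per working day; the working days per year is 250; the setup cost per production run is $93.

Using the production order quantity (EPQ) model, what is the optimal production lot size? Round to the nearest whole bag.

d = 70,325/250 = 281.3000 bags/day;  effective holding cost H(1 − d/p) = 7.9·(1 − 281.3000/1038) = 5.75908
Q* = √(2DS / H_eff) = √(2·70,325·93 / 5.75908) ≈ 1,507.07

1,507 bags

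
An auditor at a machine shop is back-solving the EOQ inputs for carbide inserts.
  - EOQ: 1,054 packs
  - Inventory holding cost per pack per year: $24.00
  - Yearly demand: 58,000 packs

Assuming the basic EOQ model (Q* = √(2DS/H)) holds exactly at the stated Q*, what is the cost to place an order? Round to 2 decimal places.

Since Q* = (2DS/H)^½, squaring gives Q*²·H = 2DS.
S = Q²H / (2D) = 1,054² × 24 / (2 × 58,000) = 229.8447

$229.84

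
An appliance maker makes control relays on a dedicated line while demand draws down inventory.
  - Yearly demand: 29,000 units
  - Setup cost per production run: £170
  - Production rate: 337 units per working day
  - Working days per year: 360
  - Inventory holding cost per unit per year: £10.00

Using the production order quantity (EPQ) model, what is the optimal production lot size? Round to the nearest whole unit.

1,138 units

Daily demand d = 29,000/360 = 80.556; p = 337; 1 − d/p = 0.76096
EPQ = √(2DS / (H(1 − d/p)))
    = √(2 × 29,000 × 170 / (10 × 0.76096)) ≈ 1,138.30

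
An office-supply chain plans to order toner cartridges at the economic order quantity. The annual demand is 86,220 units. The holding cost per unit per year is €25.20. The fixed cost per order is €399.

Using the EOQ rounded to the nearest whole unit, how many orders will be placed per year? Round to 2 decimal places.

2DS/H = 2·86,220·399/25.2 = 2,730,300.00
EOQ = √2,730,300.00 ≈ 1,652.36 → Q = 1,652
Orders per year = D/Q = 86,220 / 1,652 = 52.191

52.19 orders per year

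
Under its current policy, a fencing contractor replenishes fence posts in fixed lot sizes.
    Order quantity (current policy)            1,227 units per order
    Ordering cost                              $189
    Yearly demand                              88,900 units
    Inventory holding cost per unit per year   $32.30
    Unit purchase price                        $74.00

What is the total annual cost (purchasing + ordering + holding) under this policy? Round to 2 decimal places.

Orders/yr = 88,900/1,227 = 72.453; ordering cost = 72.453 × $189 = $13,693.64
Average inventory = 1,227/2 = 613.5; holding cost = 613.5 × $32.3 = $19,816.05
Purchase cost = D·C = 88,900 × 74 = $6,578,600.00
Total = $13,693.64 + $19,816.05 + $6,578,600.00 = $6,612,109.69

$6,612,109.69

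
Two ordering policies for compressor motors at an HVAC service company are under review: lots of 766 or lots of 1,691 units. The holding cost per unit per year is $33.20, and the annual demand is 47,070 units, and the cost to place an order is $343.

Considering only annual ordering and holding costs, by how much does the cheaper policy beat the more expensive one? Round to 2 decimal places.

TC(Q) = (D/Q)S + (Q/2)H
TC(766) = (47,070/766)×343 + (766/2)×33.2 = $33,792.64
TC(1,691) = (47,070/1,691)×343 + (1,691/2)×33.2 = $37,618.21
|ΔTC| = |$33,792.64 − $37,618.21| = $3,825.57

$3,825.57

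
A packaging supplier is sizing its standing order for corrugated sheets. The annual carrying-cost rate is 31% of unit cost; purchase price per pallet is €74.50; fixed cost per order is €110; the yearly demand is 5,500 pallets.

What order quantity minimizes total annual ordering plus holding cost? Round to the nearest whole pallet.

229 pallets

Holding cost per pallet per year: H = 31% × €74.5 = €23.0950
EOQ = √(2DS/H) = √(2 × 5,500 × 110 / 23.095)
    = √(52,392.29) ≈ 228.89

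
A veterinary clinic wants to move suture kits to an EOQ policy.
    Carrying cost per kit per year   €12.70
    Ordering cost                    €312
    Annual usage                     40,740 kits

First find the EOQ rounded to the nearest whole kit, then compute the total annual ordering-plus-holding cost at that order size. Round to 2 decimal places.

Q* = √(2·D·S / H) = √(2·40,740·312 / 12.7) = √2,001,713.4 ≈ 1,414.82 → Q = 1,415 kits
Orders/yr = 40,740/1,415 = 28.792; ordering cost = 28.792 × €312 = €8,982.95
Average inventory = 1,415/2 = 707.5; holding cost = 707.5 × €12.7 = €8,985.25
Total = €8,982.95 + €8,985.25 = €17,968.20

€17,968.20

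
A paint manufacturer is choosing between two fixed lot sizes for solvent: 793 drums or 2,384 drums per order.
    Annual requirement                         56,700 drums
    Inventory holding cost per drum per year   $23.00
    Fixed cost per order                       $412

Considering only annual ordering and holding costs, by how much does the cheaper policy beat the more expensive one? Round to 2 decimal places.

For each Q, cost = (D/Q)·S + (Q/2)·H.
TC(793) = (56,700/793)×412 + (793/2)×23 = $38,577.76
TC(2,384) = (56,700/2,384)×412 + (2,384/2)×23 = $37,214.83
Cheaper: Q = 2,384.  Difference = $1,362.93

$1,362.93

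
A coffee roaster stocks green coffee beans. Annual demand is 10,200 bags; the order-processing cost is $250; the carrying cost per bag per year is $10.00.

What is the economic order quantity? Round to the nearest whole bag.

714 bags

Q* = √(2·D·S / H) = √(2·10,200·250 / 10) = √510,000.0 ≈ 714.14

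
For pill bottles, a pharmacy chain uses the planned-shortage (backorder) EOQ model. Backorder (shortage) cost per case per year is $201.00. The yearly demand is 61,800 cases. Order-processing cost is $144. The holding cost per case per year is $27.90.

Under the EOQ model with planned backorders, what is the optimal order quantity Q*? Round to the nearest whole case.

852 cases

Q* = √(2DS/H) · √((H + b)/b)
   = √(2 × 61,800 × 144 / 27.9) · √((27.9 + 201) / 201)
   = 798.709 × 1.0671 ≈ 852.34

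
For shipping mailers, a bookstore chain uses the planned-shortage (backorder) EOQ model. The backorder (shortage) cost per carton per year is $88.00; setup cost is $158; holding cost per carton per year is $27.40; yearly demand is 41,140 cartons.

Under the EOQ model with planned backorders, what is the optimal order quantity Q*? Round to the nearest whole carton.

789 cartons

Basic EOQ = √(2·41,140·158/27.4) = 688.812
Backorder adjustment √((H+b)/b) = √((27.4+88)/88) = 1.1451
Q* = 688.812 × 1.1451 ≈ 788.79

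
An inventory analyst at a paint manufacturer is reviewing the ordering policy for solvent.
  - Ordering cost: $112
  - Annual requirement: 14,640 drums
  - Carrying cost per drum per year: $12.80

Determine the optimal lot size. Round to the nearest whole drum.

Q* = √(2·D·S / H) = √(2·14,640·112 / 12.8) = √256,200.0 ≈ 506.16

506 drums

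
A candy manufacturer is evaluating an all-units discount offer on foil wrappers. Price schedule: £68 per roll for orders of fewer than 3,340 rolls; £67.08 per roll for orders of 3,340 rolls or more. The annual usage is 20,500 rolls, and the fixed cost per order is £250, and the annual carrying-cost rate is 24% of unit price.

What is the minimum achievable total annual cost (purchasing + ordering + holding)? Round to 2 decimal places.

H₁ = 24%×£68 = £16.3200;  H₂ = 24%×£67.08 = £16.0992
EOQ₁ = √(2×20,500×250/16.3200) = 792.50  (< 3,340, feasible at tier 1)
EOQ₂ = √(2×20,500×250/16.0992) = 797.92  (< 3,340 → use Q = 3,340 at tier-2 price)
TC(tier 1 (EOQ₁), Q≈792.5) = £1,406,933.68
TC(tier 2, Q≈3,340.0) = £1,403,560.10
Minimum at tier 2: £1,403,560.10

£1,403,560.10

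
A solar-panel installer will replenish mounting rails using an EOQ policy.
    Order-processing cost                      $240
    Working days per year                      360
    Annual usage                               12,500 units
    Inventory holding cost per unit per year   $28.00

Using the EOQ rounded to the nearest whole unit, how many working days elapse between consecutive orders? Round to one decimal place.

Optimal lot size Q* = (2 × 12,500 × $240 / $28)^½ ≈ 462.91 → Q = 463 units
T = Q/D × 360 days = 463/12,500 × 360 = 13.334 days

13.3 days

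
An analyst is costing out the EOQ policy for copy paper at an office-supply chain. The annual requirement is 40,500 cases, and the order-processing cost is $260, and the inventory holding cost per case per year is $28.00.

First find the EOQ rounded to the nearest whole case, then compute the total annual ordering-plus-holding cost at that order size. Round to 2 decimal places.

$24,283.33

EOQ = √(2DS/H) = √(2 × 40,500 × 260 / 28)
    = √(752,142.86) ≈ 867.26 → Q = 867 cases
Ordering: D/Q × S = 40,500/867 × $260 = $12,145.33
Holding:  Q/2 × H = 867/2 × $28 = $12,138.00
Total = $12,145.33 + $12,138.00 = $24,283.33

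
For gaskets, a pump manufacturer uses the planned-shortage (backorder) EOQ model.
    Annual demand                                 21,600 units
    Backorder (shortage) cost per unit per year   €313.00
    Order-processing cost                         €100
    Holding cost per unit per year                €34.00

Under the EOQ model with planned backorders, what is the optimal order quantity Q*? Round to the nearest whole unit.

Basic EOQ = √(2·21,600·100/34) = 356.453
Backorder adjustment √((H+b)/b) = √((34+313)/313) = 1.0529
Q* = 356.453 × 1.0529 ≈ 375.31

375 units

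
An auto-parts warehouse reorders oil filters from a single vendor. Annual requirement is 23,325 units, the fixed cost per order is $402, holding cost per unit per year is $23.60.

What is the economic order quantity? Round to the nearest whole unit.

2DS/H = 2·23,325·402/23.6 = 794,631.36
EOQ = √794,631.36 ≈ 891.42

891 units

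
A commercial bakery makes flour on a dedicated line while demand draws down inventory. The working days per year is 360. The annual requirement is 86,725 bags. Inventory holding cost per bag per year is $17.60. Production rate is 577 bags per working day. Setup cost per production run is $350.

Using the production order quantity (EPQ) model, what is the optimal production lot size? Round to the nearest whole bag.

2,433 bags

d = 86,725/360 = 240.9028 bags/day;  effective holding cost H(1 − d/p) = 17.6·(1 − 240.9028/577) = 10.25184
Q* = √(2DS / H_eff) = √(2·86,725·350 / 10.25184) ≈ 2,433.44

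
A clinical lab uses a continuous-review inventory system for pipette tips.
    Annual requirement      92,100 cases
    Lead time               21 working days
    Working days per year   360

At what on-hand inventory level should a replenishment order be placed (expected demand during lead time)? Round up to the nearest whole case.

5,373 cases

Daily demand d = 92,100 / 360 = 255.833 cases/day
Demand during lead time = 255.833 × 21 = 5,372.50
Reorder point = 5,372.50 → round up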